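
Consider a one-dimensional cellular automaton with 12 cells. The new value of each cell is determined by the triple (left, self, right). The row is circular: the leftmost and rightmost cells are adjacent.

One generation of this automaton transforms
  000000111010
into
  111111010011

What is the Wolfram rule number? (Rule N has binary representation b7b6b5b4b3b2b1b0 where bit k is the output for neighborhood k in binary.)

151

position 7: 111 → 1  (bit 7 = 1)
position 8: 110 → 0  (bit 6 = 0)
position 9: 101 → 0  (bit 5 = 0)
position 11: 100 → 1  (bit 4 = 1)
position 6: 011 → 0  (bit 3 = 0)
position 10: 010 → 1  (bit 2 = 1)
position 5: 001 → 1  (bit 1 = 1)
position 0: 000 → 1  (bit 0 = 1)
bits b7..b0 = 10010111 = 151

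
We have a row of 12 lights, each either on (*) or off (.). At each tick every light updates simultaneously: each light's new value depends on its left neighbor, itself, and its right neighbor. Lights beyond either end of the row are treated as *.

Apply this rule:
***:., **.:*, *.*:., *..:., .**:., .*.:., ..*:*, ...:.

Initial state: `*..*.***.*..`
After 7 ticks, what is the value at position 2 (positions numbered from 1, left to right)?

tick 1: *.*....*...*
tick 2: *.....*...*.
tick 3: *....*...*..
tick 4: *...*...*..*
tick 5: *..*...*..*.
tick 6: *.*...*..*..
tick 7: *....*..*..*
position 2 holds .

.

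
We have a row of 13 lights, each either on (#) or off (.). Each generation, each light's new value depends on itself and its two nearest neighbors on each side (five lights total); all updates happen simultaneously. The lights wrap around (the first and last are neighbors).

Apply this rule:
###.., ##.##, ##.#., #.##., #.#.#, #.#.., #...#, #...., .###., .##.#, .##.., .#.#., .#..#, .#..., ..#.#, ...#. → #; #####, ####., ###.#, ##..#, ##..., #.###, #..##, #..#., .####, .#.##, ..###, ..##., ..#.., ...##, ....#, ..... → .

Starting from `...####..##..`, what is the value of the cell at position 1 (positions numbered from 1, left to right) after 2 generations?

......#...#.#
##...#.######
position 1 holds #

#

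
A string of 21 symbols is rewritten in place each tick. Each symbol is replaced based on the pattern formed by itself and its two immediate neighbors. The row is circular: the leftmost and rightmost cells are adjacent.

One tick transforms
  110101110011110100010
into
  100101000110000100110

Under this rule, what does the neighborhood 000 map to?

At position 17 the neighborhood is 000; the next row has 0 there.

0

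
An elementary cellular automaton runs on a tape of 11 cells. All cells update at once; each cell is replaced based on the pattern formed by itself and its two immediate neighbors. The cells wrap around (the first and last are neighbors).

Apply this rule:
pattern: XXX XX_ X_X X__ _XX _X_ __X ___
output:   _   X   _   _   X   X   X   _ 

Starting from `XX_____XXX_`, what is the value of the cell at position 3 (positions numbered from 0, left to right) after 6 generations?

X

XX____XX_X_
XX___XXX_X_
XX__XX_X_X_
XX_XXX_X_X_
XX_X_X_X_X_
XX_X_X_X_X_
position 3 holds X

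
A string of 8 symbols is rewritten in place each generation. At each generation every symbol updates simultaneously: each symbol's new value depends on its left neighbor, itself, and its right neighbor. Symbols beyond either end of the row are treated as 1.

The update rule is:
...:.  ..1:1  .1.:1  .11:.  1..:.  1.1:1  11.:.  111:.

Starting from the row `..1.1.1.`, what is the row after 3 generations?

.......1

.1111111
1.......
.......1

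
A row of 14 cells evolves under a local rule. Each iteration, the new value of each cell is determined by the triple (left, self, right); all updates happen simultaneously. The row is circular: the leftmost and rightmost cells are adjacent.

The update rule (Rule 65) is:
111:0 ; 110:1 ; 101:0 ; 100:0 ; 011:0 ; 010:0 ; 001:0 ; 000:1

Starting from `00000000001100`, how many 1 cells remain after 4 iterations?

2

11111111100101
00000000100000
11111110001111
00000010100000
count of 1: 2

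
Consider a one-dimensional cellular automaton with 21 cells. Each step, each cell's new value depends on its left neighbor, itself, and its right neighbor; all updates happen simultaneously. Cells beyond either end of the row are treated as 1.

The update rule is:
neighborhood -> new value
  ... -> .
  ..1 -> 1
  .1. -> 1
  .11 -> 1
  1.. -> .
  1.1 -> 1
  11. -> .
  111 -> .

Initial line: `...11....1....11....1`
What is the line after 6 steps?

..11....11...11....11
.11....11...11....11.
11....11...11....11.1
.....11...11....11.11
....11...11....11.11.
...11...11....11.11.1

...11...11....11.11.1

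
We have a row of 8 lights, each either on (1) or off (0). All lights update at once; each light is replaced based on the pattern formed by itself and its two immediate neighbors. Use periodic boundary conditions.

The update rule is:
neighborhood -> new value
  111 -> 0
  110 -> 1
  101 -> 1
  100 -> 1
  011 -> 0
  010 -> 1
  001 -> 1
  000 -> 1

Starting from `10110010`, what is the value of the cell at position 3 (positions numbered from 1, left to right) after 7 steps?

1

11011111
01100000
10111111
11000000
01111111
10000001
11111110
position 3 holds 1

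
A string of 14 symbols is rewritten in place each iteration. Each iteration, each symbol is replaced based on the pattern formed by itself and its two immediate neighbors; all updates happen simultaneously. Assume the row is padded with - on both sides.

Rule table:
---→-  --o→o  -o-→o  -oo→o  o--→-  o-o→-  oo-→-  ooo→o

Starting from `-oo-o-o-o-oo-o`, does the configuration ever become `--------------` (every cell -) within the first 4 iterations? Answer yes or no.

oo--o-o-o-o--o
o--oo-o-o-o-oo
o-oo--o-o-o-o-
o-o--oo-o-o-o-
iteration 4 is o-o--oo-o-o-o-, still not uniform -

no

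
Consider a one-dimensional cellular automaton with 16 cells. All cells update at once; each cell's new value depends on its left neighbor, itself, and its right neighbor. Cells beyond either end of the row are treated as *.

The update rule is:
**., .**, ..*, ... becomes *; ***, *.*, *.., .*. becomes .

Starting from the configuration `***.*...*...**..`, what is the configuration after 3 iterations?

...**..*.**.*..*

..*...**..****.*
.*..****.**..*.*
...**..*.**.*..*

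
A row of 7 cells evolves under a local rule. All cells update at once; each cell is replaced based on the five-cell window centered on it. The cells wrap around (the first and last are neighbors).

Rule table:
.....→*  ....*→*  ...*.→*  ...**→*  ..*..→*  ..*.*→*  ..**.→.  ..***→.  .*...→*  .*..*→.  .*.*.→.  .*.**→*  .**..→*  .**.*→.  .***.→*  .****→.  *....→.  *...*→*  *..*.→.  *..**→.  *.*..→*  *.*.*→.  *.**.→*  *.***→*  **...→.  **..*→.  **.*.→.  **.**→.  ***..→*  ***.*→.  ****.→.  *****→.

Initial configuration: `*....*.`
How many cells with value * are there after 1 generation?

generation 1: **.***.
count of *: 5

5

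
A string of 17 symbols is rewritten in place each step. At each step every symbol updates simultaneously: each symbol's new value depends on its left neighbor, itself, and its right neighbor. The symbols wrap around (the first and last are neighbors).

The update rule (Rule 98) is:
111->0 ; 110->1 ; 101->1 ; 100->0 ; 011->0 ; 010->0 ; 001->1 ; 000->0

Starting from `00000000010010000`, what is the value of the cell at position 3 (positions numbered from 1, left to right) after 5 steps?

0

step 1: 00000000100100000
step 2: 00000001001000000
step 3: 00000010010000000
step 4: 00000100100000000
step 5: 00001001000000000
position 3 holds 0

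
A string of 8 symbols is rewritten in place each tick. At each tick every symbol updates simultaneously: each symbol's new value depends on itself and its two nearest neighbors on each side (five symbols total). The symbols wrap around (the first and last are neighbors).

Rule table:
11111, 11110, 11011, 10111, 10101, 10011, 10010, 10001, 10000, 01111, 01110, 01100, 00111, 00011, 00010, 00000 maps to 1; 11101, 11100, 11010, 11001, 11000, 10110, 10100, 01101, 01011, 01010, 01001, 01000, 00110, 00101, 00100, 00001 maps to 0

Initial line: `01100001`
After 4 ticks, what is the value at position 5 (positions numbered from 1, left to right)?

00101010
11001000
01010011
01000100
position 5 holds 0

0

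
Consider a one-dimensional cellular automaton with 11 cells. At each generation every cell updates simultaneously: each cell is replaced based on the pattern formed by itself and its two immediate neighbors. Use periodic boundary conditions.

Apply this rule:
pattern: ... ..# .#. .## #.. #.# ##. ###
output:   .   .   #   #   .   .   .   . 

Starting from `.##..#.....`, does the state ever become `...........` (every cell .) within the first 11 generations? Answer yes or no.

.#...#.....
.#...#.....  (fixed point — unchanged through generation 11)
generation 11 is .#...#....., still not uniform .

no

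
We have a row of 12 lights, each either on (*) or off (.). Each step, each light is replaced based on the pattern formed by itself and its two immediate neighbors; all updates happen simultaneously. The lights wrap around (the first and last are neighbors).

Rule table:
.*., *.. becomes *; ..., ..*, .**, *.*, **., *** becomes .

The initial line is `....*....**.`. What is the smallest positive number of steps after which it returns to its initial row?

12

....**.....*
*.....*....*
.*....**....
.**.....*...
...*....**..
...**.....*.
.....*....**
*....**.....
**.....*....
..*....**...
..**.....*..
....*....**.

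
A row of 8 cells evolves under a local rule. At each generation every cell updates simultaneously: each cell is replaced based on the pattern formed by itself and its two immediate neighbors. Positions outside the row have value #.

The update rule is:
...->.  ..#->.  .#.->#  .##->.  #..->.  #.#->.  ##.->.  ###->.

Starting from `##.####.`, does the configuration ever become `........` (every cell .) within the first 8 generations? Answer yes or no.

yes

........
all cells are . at generation 1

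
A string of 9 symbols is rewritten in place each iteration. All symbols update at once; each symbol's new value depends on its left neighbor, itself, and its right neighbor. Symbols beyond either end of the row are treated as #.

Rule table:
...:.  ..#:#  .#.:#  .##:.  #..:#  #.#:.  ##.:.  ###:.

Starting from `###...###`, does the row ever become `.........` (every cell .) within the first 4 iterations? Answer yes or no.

yes

iteration 1: ...#.#...
iteration 2: #.##.##.#
iteration 3: .........
all cells are . at iteration 3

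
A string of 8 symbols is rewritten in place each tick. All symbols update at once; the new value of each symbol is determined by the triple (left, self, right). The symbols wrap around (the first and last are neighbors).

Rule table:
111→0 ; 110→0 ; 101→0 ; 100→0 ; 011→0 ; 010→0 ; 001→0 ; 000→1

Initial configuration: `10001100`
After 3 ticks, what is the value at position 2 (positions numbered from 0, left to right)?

1

00100000
10001111
00100000
position 2 holds 1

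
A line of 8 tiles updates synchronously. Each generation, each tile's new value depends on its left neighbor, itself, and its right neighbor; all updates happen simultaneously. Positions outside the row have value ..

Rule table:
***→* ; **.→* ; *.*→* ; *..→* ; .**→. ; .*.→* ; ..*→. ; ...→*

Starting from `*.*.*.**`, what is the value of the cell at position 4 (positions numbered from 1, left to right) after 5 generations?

.

******.*
.*******
..******
*..*****
**..****
position 4 holds .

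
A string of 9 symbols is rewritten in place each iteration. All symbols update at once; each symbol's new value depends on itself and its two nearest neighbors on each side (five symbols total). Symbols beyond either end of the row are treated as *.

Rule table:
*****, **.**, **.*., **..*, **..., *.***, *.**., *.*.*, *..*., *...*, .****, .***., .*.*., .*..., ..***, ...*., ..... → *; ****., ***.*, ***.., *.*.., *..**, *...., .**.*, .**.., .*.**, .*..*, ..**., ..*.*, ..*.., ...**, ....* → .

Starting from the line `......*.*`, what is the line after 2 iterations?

*.**.*..*
.**.*...*

.**.*...*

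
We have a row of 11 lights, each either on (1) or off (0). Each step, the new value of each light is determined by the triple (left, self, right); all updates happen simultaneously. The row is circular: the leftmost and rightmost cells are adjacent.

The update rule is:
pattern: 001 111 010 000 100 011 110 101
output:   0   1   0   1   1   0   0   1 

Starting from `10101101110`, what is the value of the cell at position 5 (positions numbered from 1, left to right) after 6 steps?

1

01010010101
10101001010
01010100101
10101010010
01010101001
10101010100
position 5 holds 1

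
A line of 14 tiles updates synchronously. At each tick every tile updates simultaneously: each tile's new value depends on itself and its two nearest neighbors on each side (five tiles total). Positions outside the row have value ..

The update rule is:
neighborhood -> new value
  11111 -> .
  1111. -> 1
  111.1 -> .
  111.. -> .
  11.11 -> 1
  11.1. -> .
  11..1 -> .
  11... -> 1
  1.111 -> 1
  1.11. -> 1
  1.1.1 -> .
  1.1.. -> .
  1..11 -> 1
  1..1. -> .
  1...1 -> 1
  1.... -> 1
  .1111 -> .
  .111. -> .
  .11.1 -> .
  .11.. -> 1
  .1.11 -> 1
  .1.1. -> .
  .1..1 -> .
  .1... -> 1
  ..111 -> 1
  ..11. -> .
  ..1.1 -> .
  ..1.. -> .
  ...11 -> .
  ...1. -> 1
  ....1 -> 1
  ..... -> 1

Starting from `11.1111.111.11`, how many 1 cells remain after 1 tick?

..11.1.11..111
count of 1: 8

8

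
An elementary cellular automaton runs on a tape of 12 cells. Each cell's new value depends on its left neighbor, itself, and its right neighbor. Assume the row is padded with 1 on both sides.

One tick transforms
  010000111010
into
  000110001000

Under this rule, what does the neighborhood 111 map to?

0

At position 7 the neighborhood is 111; the next row has 0 there.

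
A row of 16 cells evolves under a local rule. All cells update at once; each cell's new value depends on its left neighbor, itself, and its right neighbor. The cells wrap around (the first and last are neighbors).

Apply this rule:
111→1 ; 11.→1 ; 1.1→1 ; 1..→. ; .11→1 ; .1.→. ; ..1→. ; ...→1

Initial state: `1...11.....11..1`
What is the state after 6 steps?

1.1.11.111.11..1
11.1111111111..1
1111111111111..1
1111111111111..1  (fixed point — unchanged through step 6)

1111111111111..1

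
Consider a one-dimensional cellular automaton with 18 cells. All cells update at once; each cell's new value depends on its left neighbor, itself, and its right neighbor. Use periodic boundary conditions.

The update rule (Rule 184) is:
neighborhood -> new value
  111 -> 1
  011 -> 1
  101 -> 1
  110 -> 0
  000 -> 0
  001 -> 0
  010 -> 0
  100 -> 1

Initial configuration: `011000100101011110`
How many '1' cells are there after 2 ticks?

9

tick 1: 010100010010111101
tick 2: 101010001001111010
count of 1: 9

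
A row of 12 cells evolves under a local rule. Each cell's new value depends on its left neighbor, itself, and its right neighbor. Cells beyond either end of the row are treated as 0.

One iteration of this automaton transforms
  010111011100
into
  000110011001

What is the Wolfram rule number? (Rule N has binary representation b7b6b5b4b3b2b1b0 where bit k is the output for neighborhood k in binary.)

position 4: 111 → 1  (bit 7 = 1)
position 5: 110 → 0  (bit 6 = 0)
position 2: 101 → 0  (bit 5 = 0)
position 10: 100 → 0  (bit 4 = 0)
position 3: 011 → 1  (bit 3 = 1)
position 1: 010 → 0  (bit 2 = 0)
position 0: 001 → 0  (bit 1 = 0)
position 11: 000 → 1  (bit 0 = 1)
bits b7..b0 = 10001001 = 137

137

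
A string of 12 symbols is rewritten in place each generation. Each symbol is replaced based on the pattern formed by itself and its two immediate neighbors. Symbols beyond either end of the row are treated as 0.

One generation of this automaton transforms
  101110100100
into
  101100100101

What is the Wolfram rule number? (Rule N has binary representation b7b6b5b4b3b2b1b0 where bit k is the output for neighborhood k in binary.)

141

position 3: 111 → 1  (bit 7 = 1)
position 4: 110 → 0  (bit 6 = 0)
position 1: 101 → 0  (bit 5 = 0)
position 7: 100 → 0  (bit 4 = 0)
position 2: 011 → 1  (bit 3 = 1)
position 0: 010 → 1  (bit 2 = 1)
position 8: 001 → 0  (bit 1 = 0)
position 11: 000 → 1  (bit 0 = 1)
bits b7..b0 = 10001101 = 141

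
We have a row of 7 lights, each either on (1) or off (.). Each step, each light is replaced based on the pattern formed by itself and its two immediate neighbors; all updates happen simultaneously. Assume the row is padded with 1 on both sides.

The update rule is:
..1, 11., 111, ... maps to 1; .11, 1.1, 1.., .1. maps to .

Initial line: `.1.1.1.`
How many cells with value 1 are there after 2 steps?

6

.......
.111111
count of 1: 6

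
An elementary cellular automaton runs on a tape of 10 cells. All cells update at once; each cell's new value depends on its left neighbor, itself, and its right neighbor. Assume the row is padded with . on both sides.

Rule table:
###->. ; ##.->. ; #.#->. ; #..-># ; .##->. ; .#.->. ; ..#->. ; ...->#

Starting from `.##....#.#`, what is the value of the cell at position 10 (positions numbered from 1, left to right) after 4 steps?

#

...###....
##....####
..###.....
#....#####
position 10 holds #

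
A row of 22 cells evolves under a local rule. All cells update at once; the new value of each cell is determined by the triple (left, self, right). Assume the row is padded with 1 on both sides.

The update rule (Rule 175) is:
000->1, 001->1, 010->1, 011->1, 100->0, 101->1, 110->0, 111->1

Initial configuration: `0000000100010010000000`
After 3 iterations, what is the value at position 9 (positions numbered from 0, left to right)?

1

0111111101110110111111
1111111011101101111111
1111110111011011111111
position 9 holds 1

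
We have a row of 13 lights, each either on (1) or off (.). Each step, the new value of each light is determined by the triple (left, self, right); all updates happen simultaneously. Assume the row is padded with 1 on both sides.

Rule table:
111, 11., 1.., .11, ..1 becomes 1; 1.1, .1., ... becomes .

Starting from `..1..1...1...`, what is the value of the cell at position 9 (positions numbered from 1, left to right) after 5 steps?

.

step 1: 11.11.1.1.1.1
step 2: 11.11.......1
step 3: 11.111.....11
step 4: 11.1111...111
step 5: 11.11111.1111
position 9 holds .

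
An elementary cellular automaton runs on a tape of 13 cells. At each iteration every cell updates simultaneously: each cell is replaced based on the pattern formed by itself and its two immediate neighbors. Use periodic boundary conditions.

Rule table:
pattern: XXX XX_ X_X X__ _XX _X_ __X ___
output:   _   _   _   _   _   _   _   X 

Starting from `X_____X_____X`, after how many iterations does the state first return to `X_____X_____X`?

2

__XXX___XXX__
X_____X_____X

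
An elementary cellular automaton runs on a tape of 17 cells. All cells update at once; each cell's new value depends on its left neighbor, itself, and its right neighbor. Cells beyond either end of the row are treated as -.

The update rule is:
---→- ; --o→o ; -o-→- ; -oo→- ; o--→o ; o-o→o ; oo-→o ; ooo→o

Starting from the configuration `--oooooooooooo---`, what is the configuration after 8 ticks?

o-o-o-o-o-ooooooo

-o-oooooooooooo--
o-o-oooooooooooo-
-o-o-oooooooooooo
o-o-o-ooooooooooo
-o-o-o-oooooooooo
o-o-o-o-ooooooooo
-o-o-o-o-oooooooo
o-o-o-o-o-ooooooo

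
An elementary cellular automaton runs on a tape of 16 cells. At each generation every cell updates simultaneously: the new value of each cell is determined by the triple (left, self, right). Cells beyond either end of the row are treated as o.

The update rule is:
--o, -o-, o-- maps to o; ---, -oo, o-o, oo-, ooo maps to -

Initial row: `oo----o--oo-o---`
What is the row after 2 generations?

ooooo----o-o----

generation 1: --o--oooo---oo-o
generation 2: ooooo----o-o----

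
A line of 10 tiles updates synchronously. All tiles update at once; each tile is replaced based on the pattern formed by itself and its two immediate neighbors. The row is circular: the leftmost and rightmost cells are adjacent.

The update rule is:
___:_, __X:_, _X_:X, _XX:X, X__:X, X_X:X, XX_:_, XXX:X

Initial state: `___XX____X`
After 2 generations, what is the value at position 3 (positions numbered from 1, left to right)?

_

X__X_X___X
_X_XXXX__X
position 3 holds _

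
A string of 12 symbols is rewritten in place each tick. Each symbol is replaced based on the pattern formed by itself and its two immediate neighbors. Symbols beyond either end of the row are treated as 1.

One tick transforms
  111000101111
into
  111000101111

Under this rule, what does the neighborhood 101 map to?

0

At position 7 the neighborhood is 101; the next row has 0 there.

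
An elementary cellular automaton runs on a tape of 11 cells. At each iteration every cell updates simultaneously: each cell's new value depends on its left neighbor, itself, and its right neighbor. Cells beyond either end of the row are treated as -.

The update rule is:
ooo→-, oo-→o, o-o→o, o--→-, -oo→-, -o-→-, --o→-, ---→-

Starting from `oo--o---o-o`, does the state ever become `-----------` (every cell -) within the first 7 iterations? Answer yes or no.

yes

-o-------o-
-----------
all cells are - at iteration 2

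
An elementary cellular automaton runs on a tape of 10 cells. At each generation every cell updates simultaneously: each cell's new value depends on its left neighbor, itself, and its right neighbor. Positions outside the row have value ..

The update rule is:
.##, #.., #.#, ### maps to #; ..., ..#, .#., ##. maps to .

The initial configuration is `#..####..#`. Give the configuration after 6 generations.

....#.#.#.

generation 1: .#.###.#..
generation 2: ..###.#.#.
generation 3: ..##.#.#.#
generation 4: ..#.#.#.#.
generation 5: ...#.#.#.#
generation 6: ....#.#.#.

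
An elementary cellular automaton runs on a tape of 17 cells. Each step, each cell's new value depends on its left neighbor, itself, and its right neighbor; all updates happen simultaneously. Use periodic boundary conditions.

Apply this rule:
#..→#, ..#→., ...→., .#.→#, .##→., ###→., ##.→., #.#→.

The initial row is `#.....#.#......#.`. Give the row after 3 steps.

..##..##..##...##

##....#.##.....#.
..#...#...#....#.
..##..##..##...##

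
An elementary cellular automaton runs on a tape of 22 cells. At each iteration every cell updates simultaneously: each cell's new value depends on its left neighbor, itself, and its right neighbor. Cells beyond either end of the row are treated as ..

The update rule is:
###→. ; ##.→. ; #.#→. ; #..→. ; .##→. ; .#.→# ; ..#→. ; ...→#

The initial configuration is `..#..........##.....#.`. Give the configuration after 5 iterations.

#.#.########....###.#.

#.#.########....###.#.
#.#..........##.....#.
#.#.########....###.#.  (repeats iteration 1; period 2)
iteration 5: #.#.########....###.#.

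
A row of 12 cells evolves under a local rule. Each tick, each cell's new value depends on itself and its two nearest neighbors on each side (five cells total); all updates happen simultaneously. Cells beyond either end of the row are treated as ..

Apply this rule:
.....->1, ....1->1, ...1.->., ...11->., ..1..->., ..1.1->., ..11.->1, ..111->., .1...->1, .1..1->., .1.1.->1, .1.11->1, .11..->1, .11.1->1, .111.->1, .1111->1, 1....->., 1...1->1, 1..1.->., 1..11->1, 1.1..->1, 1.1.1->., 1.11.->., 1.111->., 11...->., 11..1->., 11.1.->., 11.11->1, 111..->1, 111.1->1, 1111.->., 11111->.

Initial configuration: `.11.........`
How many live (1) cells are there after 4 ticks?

7

.11..1111111
.11.1.1....1
.11..111.1..
.11.1.11.11.
count of 1: 7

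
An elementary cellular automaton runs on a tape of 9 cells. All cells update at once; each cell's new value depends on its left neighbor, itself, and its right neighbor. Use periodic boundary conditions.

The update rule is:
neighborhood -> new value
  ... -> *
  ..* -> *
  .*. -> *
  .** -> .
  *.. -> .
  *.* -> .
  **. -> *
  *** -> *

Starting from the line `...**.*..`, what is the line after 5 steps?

***.*.*.*
***.*.*..
.**.*.*.*
..*.*.*.*
.**.*.*.*

.**.*.*.*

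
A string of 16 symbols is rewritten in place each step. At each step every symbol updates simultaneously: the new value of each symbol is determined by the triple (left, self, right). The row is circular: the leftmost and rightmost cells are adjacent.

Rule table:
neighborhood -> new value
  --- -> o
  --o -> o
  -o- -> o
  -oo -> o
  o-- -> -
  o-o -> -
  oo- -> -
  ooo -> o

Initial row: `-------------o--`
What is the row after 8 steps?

ooooooo--ooooooo

step 1: oooooooooooooo-o
step 2: ooooooooooooo--o
step 3: oooooooooooo--oo
step 4: ooooooooooo--ooo
step 5: oooooooooo--oooo
step 6: ooooooooo--ooooo
step 7: oooooooo--oooooo
step 8: ooooooo--ooooooo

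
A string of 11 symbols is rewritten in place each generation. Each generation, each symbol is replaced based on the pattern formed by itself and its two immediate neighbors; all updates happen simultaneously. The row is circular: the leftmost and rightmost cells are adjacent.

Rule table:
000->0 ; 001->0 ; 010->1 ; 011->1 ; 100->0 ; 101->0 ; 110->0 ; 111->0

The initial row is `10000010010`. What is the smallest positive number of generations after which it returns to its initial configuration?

1

generation 1: 10000010010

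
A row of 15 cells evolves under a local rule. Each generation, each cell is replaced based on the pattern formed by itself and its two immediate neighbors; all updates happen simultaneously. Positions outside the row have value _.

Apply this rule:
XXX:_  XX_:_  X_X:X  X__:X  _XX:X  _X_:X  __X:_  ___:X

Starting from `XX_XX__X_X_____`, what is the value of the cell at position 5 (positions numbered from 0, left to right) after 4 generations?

X

X_XX_X_XXXXXXXX
XXX_XXXX_______
X__XX___XXXXXXX
XX_X_XX_X______
position 5 holds X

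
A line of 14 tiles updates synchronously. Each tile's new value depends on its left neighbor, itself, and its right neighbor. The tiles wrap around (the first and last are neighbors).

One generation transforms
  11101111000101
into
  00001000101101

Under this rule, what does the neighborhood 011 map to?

1

At position 4 the neighborhood is 011; the next row has 1 there.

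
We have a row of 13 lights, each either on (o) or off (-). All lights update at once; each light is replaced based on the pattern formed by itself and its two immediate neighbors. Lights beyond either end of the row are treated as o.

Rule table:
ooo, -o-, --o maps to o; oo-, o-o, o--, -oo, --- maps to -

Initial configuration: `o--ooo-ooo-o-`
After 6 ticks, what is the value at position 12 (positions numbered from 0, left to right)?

-

--o-o---o--o-
-oo-o--oo-oo-
----o-o------
---oo-o-----o
--o---o----o-
-oo--oo---oo-
position 12 holds -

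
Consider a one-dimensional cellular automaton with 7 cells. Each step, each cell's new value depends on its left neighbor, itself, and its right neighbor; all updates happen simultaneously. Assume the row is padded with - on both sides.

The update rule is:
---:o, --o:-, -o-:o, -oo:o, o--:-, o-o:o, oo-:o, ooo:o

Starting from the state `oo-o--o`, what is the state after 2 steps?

oooo--o

oooo--o
oooo--o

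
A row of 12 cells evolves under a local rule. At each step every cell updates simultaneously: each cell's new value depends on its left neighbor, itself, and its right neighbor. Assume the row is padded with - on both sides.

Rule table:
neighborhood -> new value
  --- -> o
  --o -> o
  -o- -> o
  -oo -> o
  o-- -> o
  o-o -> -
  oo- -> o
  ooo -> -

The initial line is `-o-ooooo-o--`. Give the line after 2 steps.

oo-ooooo-o-o

oo-o---o-ooo
oo-ooooo-o-o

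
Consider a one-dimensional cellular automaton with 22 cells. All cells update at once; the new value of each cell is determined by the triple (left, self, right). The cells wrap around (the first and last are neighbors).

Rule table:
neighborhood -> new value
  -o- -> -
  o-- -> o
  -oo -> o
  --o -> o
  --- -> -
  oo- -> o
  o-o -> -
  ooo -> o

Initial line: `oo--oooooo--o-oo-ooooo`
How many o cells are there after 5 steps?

oooooooooooo--oo-ooooo
oooooooooooooooo-ooooo
oooooooooooooooo-ooooo  (fixed point — unchanged through step 5)
count of o: 21

21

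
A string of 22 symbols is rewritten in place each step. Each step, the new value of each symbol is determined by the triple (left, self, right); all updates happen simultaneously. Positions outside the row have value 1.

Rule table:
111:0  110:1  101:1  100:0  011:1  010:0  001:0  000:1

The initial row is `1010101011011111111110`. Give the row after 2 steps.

0110101100010111111010

step 1: 1101010111110000000011
step 2: 0110101100010111111010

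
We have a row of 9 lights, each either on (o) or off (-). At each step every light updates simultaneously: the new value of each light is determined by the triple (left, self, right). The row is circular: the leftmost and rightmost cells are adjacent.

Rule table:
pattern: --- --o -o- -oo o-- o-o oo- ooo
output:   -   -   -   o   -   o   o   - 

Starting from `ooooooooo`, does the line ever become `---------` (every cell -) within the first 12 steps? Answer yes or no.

---------
all cells are - at step 1

yes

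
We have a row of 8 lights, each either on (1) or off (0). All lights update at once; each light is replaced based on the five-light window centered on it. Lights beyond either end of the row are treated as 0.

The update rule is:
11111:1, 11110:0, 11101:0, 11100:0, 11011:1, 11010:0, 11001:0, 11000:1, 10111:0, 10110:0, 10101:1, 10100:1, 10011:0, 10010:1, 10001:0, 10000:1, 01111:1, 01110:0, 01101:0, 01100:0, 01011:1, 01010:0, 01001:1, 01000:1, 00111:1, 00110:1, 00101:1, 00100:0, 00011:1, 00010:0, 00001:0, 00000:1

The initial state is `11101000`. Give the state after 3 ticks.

tick 1: 10001111
tick 2: 01011100
tick 3: 01100011

01100011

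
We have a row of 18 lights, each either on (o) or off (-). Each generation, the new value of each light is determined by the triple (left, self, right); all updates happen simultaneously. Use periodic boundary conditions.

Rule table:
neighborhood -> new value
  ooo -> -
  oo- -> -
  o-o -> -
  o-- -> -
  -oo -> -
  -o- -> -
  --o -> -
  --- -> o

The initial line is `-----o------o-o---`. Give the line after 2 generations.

oooo---oooo-----oo
-----o------ooo---

-----o------ooo---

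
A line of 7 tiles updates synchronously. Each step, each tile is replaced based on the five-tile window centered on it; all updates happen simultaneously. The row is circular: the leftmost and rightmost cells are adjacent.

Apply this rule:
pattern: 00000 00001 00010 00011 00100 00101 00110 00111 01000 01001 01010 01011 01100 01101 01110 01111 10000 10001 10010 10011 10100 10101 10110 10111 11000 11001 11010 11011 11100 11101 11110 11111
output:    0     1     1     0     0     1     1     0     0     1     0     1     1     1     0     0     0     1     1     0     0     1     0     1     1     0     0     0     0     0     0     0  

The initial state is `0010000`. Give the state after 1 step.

1100000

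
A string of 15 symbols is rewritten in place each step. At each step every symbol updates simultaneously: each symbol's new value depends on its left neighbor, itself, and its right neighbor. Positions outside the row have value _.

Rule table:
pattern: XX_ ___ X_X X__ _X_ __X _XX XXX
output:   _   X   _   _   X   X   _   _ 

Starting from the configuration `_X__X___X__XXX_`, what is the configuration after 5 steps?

step 1: XX_XX_XXX_X____
step 2: __________X_XXX
step 3: XXXXXXXXXXX____
step 4: ____________XXX
step 5: XXXXXXXXXXXX___

XXXXXXXXXXXX___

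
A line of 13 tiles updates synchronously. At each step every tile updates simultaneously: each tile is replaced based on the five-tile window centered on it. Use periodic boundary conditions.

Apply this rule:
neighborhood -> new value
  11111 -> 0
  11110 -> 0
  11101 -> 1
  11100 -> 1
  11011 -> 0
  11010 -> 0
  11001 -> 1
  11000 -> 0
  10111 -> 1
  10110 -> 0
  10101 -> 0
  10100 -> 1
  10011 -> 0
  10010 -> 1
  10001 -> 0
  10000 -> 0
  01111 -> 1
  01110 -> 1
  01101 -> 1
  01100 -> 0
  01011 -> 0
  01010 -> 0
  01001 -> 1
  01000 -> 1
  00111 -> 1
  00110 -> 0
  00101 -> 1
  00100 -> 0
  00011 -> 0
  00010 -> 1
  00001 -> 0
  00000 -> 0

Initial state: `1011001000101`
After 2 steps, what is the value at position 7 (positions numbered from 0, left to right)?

1000110101100
0100010000011
position 7 holds 0

0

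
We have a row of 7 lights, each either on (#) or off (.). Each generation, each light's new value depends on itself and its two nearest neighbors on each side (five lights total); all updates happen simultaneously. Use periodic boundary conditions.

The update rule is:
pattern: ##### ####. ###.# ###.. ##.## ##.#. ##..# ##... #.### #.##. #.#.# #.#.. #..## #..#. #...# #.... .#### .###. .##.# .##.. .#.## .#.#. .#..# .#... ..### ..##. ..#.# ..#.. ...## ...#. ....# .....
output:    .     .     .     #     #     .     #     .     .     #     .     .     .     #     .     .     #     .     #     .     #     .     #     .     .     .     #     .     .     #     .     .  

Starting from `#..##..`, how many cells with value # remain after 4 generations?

generation 1: .#...##
generation 2: ......#
generation 3: .....#.
generation 4: ....#..
count of #: 1

1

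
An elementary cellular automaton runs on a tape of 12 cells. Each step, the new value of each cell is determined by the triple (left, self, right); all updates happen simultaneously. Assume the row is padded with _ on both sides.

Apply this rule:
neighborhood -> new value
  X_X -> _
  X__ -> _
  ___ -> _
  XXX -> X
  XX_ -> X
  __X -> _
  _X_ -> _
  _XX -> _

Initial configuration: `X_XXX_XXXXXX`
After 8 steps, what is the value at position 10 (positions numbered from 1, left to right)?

___XX__XXXXX
____X___XXXX
_________XXX
__________XX
___________X
____________
____________  (fixed point — unchanged through step 8)
position 10 holds _

_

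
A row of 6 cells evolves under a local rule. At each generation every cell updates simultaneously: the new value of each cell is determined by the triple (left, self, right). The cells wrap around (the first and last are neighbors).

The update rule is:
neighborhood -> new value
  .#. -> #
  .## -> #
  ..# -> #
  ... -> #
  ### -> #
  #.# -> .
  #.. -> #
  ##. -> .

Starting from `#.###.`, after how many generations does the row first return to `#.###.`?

#.##..
#.#.##
..#.##
###.#.
##..#.
#.###.

6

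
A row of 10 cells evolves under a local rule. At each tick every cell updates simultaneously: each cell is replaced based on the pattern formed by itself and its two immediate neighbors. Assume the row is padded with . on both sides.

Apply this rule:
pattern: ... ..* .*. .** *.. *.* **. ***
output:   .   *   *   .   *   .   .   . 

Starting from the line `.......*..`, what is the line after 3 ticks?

....***.**

......***.
.....*...*
....***.**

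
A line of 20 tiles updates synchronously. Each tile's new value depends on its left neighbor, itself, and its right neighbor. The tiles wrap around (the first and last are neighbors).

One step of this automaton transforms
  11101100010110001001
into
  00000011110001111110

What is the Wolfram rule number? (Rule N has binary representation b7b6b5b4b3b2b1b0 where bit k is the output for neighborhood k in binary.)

position 0: 111 → 0  (bit 7 = 0)
position 2: 110 → 0  (bit 6 = 0)
position 3: 101 → 0  (bit 5 = 0)
position 6: 100 → 1  (bit 4 = 1)
position 4: 011 → 0  (bit 3 = 0)
position 9: 010 → 1  (bit 2 = 1)
position 8: 001 → 1  (bit 1 = 1)
position 7: 000 → 1  (bit 0 = 1)
bits b7..b0 = 00010111 = 23

23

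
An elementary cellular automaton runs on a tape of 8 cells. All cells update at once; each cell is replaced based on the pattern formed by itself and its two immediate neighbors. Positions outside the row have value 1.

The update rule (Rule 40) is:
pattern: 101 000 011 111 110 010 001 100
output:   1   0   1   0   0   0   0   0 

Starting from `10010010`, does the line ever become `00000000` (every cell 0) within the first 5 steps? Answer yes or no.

no

00000001
00000001  (fixed point — unchanged through step 5)
step 5 is 00000001, still not uniform 0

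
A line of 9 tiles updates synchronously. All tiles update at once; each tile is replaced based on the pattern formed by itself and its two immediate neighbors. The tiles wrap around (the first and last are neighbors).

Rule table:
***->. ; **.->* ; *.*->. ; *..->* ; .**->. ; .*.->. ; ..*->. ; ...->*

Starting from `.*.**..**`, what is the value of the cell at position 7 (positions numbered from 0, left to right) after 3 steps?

*

....**..*
***..**..
..**..**.
position 7 holds *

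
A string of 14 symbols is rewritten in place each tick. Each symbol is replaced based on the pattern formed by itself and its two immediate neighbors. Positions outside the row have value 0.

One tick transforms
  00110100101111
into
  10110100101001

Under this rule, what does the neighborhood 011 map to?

1

At position 2 the neighborhood is 011; the next row has 1 there.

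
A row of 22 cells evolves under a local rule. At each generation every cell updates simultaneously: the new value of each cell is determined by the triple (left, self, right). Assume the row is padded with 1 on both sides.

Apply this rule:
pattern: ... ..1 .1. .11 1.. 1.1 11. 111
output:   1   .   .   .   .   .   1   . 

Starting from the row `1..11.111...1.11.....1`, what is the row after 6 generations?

1...1...1.1....1.111..
1.1...1.....11.....1..
1...1...111..1.111....
1.1...1...1......1.11.
1...1...1...1111....1.
1.1...1...1....1.11...

1.1...1...1....1.11...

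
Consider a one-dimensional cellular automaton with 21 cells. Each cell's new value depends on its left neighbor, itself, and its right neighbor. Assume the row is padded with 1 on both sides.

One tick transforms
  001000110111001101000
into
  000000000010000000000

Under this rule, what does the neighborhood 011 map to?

0

At position 6 the neighborhood is 011; the next row has 0 there.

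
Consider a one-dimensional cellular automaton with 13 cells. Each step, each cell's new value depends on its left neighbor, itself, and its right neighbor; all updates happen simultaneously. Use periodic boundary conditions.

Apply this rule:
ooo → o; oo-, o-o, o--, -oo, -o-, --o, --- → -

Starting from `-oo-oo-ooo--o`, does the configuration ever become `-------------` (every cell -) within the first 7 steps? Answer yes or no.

--------o----
-------------
all cells are - at step 2

yes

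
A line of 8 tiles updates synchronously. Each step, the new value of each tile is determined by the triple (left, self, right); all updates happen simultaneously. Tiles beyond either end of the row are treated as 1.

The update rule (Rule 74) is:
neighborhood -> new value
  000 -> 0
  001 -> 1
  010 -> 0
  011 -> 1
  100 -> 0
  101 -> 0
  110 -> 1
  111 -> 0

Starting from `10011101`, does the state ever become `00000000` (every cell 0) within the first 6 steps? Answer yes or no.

no

step 1: 10110101
step 2: 10110001
step 3: 10110011
step 4: 10110110
step 5: 10110110  (fixed point — unchanged through step 6)
step 6 is 10110110, still not uniform 0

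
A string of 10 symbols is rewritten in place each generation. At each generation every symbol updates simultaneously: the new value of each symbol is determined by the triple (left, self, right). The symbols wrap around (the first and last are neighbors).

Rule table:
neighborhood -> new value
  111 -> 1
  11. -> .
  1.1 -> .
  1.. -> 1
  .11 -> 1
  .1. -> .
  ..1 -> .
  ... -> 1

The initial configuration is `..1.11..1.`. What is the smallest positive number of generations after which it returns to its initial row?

30

1...1.1..1
.11....1.1
.1.111....
...11.1111
11.1..111.
1...1.11..
.11...1.1.
.1.11....1
...1.111..
11...11.11
1.11.1..11
..1...1.11
1..11...1.
.1.1.11...
.....1.111
1111...11.
111.11.1..
11..1...1.
1.1..11...
...1.1.11.
11.....1.1
1.1111...1
..111.11.1
1.11..1...
..1.1..11.
1....1.1.1
.111.....1
.11.1111..
.1..111.11
..1.11..1.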